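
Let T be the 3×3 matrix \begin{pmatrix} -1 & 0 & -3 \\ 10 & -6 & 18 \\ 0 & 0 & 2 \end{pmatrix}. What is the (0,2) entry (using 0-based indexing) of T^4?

-15

Characteristic polynomial: μ^3 + 5μ^2 - 8μ - 12 = (μ - 2)(μ + 1)(μ + 6), so the eigenvalues are -6, -1, 2.
μ=-1: eigenvector (1, 2, 0).
μ=2: eigenvector (-1, 1, 1).
μ=-6: eigenvector (0, -1, 0).
P = [[1, -1, 0], [2, 1, -1], [0, 1, 0]], D = diag(-1, 2, -6), P⁻¹ = [[1, 0, 1], [0, 0, 1], [2, -1, 3]].
T⁴ = P·diag(1, 16, 1296)·P⁻¹ = [[1, 0, -15], [-2590, 1296, -3870], [0, 0, 16]].
The requested entry is -15.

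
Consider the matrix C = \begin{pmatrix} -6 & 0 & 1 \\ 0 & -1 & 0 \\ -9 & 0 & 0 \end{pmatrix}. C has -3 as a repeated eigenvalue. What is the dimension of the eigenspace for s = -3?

C + 3I = [[-3, 0, 1], [0, 2, 0], [-9, 0, 3]].
This matrix has rank 2, so its null space has dimension 3 − 2 = 1.

1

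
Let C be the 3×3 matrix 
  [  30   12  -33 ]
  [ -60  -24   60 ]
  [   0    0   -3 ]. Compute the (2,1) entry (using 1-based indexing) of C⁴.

Characteristic polynomial: t^3 - 3t^2 - 18t = t(t - 6)(t + 3), so the eigenvalues are -3, 0, 6.
t=-3: eigenvector (1, 0, 1).
t=0: eigenvector (-2, 5, 0).
t=6: eigenvector (1, -2, 0).
P = [[1, -2, 1], [0, 5, -2], [1, 0, 0]], D = diag(-3, 0, 6), P⁻¹ = [[0, 0, 1], [2, 1, -2], [5, 2, -5]].
C⁴ = P·diag(81, 0, 1296)·P⁻¹ = [[6480, 2592, -6399], [-12960, -5184, 12960], [0, 0, 81]].
The requested entry is -12960.

-12960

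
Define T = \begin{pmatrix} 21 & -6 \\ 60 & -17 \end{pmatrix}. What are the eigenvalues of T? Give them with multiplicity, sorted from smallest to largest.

Characteristic polynomial: p(λ) = λ^2 - 4λ + 3 = (λ - 3)(λ - 1).
Roots (with multiplicity): 1, 3.

1, 3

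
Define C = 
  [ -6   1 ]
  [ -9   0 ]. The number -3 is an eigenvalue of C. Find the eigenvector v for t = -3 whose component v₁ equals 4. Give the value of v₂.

C + 3I = [[-3, 1], [-9, 3]].
Solving (C + 3I)v = 0 gives the eigenspace spanned by (4, 12).
With v₁ = 4, v = (4, 12), so v₂ = 12.

12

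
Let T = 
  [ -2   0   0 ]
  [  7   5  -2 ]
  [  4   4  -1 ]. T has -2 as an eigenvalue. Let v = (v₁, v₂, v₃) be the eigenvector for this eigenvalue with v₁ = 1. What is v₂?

T + 2I = [[0, 0, 0], [7, 7, -2], [4, 4, 1]].
Solving (T + 2I)v = 0 gives the eigenspace spanned by (1, -1, 0).
With v₁ = 1, v = (1, -1, 0), so v₂ = -1.

-1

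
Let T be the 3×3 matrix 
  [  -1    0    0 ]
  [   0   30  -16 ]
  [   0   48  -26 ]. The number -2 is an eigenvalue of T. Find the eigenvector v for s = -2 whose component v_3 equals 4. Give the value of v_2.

T + 2I = [[1, 0, 0], [0, 32, -16], [0, 48, -24]].
Solving (T + 2I)v = 0 gives the eigenspace spanned by (0, 2, 4).
With v_3 = 4, v = (0, 2, 4), so v_2 = 2.

2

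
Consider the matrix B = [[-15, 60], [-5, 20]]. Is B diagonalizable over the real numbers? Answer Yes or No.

Yes

Characteristic polynomial: p(μ) = μ^2 - 5μ = μ(μ - 5).
All 2 eigenvalues are distinct, so B is diagonalizable.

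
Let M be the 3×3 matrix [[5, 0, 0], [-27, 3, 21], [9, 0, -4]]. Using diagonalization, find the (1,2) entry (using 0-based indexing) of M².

-21

Characteristic polynomial: s^3 - 4s^2 - 17s + 60 = (s - 5)(s - 3)(s + 4), so the eigenvalues are -4, 3, 5.
s=5: eigenvector (1, -3, 1).
s=3: eigenvector (0, 1, 0).
s=-4: eigenvector (0, -3, 1).
P = [[1, 0, 0], [-3, 1, -3], [1, 0, 1]], D = diag(5, 3, -4), P⁻¹ = [[1, 0, 0], [0, 1, 3], [-1, 0, 1]].
M² = P·diag(25, 9, 16)·P⁻¹ = [[25, 0, 0], [-27, 9, -21], [9, 0, 16]].
The requested entry is -21.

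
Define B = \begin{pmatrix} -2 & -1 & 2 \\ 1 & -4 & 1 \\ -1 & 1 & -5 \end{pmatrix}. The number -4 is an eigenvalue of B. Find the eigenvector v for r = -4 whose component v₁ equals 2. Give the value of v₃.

-2

B + 4I = [[2, -1, 2], [1, 0, 1], [-1, 1, -1]].
Solving (B + 4I)v = 0 gives the eigenspace spanned by (2, 0, -2).
With v₁ = 2, v = (2, 0, -2), so v₃ = -2.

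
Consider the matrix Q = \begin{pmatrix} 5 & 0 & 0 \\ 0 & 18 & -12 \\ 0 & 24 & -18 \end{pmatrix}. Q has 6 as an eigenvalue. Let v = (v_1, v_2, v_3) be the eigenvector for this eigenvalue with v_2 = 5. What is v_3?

Q − 6I = [[-1, 0, 0], [0, 12, -12], [0, 24, -24]].
Solving (Q − 6I)v = 0 gives the eigenspace spanned by (0, 5, 5).
With v_2 = 5, v = (0, 5, 5), so v_3 = 5.

5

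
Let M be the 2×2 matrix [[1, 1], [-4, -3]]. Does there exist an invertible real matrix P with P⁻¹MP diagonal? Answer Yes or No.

No

Characteristic polynomial: p(s) = s^2 + 2s + 1 = (s + 1)^2.
s = -1 has algebraic multiplicity 2; rank(M + 1I) = 1, so geometric multiplicity = 1.
Geometric multiplicity < algebraic multiplicity, so M is not diagonalizable.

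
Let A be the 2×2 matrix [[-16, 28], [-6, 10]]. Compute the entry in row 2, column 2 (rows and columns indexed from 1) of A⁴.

Characteristic polynomial: t^2 + 6t + 8 = (t + 2)(t + 4), so the eigenvalues are -4, -2.
t=-2: eigenvector (2, 1).
t=-4: eigenvector (7, 3).
P = [[2, 7], [1, 3]], D = diag(-2, -4), P⁻¹ = [[-3, 7], [1, -2]].
A⁴ = P·diag(16, 256)·P⁻¹ = [[1696, -3360], [720, -1424]].
The requested entry is -1424.

-1424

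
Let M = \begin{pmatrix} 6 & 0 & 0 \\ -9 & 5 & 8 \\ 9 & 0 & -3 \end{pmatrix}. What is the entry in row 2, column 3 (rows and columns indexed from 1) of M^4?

544

Characteristic polynomial: λ^3 - 8λ^2 - 3λ + 90 = (λ - 6)(λ - 5)(λ + 3), so the eigenvalues are -3, 5, 6.
λ=6: eigenvector (1, -1, 1).
λ=5: eigenvector (0, 1, 0).
λ=-3: eigenvector (0, -1, 1).
P = [[1, 0, 0], [-1, 1, -1], [1, 0, 1]], D = diag(6, 5, -3), P⁻¹ = [[1, 0, 0], [0, 1, 1], [-1, 0, 1]].
M⁴ = P·diag(1296, 625, 81)·P⁻¹ = [[1296, 0, 0], [-1215, 625, 544], [1215, 0, 81]].
The requested entry is 544.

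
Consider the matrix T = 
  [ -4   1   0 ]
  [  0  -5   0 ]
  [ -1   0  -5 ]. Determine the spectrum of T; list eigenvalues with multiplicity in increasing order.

Characteristic polynomial: p(s) = s^3 + 14s^2 + 65s + 100 = (s + 4)(s + 5)^2.
Roots (with multiplicity): -5, -5, -4.

-5, -5, -4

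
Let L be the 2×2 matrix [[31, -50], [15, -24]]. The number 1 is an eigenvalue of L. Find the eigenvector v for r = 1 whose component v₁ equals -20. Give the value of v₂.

-12

L − 1I = [[30, -50], [15, -25]].
Solving (L − 1I)v = 0 gives the eigenspace spanned by (-20, -12).
With v₁ = -20, v = (-20, -12), so v₂ = -12.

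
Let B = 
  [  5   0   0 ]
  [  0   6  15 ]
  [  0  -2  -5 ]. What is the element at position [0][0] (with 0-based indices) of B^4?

Characteristic polynomial: t^3 - 6t^2 + 5t = t(t - 5)(t - 1), so the eigenvalues are 0, 1, 5.
t=0: eigenvector (0, -5, 2).
t=1: eigenvector (0, 3, -1).
t=5: eigenvector (1, 0, 0).
P = [[0, 0, 1], [-5, 3, 0], [2, -1, 0]], D = diag(0, 1, 5), P⁻¹ = [[0, 1, 3], [0, 2, 5], [1, 0, 0]].
B⁴ = P·diag(0, 1, 625)·P⁻¹ = [[625, 0, 0], [0, 6, 15], [0, -2, -5]].
The requested entry is 625.

625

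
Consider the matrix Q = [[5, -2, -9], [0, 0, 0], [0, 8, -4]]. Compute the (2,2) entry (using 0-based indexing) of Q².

Characteristic polynomial: λ^3 - λ^2 - 20λ = λ(λ - 5)(λ + 4), so the eigenvalues are -4, 0, 5.
λ=5: eigenvector (1, 0, 0).
λ=0: eigenvector (4, 1, 2).
λ=-4: eigenvector (1, 0, 1).
P = [[1, 4, 1], [0, 1, 0], [0, 2, 1]], D = diag(5, 0, -4), P⁻¹ = [[1, -2, -1], [0, 1, 0], [0, -2, 1]].
Q² = P·diag(25, 0, 16)·P⁻¹ = [[25, -82, -9], [0, 0, 0], [0, -32, 16]].
The requested entry is 16.

16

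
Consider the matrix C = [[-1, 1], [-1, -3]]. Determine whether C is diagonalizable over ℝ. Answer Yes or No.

Characteristic polynomial: p(r) = r^2 + 4r + 4 = (r + 2)^2.
r = -2 has algebraic multiplicity 2; rank(C + 2I) = 1, so geometric multiplicity = 1.
Geometric multiplicity < algebraic multiplicity, so C is not diagonalizable.

No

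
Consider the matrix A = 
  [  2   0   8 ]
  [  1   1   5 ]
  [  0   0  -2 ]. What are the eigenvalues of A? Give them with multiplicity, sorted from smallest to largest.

-2, 1, 2

Characteristic polynomial: p(r) = r^3 - r^2 - 4r + 4 = (r - 2)(r - 1)(r + 2).
Roots (with multiplicity): -2, 1, 2.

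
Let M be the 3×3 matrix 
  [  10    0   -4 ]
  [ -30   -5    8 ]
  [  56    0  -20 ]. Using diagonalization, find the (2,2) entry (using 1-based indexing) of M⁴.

625

Characteristic polynomial: s^3 + 15s^2 + 74s + 120 = (s + 4)(s + 5)(s + 6), so the eigenvalues are -6, -5, -4.
s=-6: eigenvector (1, -2, 4).
s=-5: eigenvector (0, 1, 0).
s=-4: eigenvector (-2, 4, -7).
P = [[1, 0, -2], [-2, 1, 4], [4, 0, -7]], D = diag(-6, -5, -4), P⁻¹ = [[-7, 0, 2], [2, 1, 0], [-4, 0, 1]].
M⁴ = P·diag(1296, 625, 256)·P⁻¹ = [[-7024, 0, 2080], [15298, 625, -4160], [-29120, 0, 8576]].
The requested entry is 625.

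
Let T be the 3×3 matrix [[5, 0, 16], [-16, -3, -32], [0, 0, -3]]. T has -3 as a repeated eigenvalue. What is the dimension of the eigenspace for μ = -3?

2

T + 3I = [[8, 0, 16], [-16, 0, -32], [0, 0, 0]].
This matrix has rank 1, so its null space has dimension 3 − 1 = 2.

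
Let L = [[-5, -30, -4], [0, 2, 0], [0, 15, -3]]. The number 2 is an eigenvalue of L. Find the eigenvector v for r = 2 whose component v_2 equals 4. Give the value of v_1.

L − 2I = [[-7, -30, -4], [0, 0, 0], [0, 15, -5]].
Solving (L − 2I)v = 0 gives the eigenspace spanned by (-24, 4, 12).
With v_2 = 4, v = (-24, 4, 12), so v_1 = -24.

-24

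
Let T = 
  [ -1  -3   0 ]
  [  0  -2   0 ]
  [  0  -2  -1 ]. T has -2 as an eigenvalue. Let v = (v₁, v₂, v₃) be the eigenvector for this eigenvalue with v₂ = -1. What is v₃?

-2

T + 2I = [[1, -3, 0], [0, 0, 0], [0, -2, 1]].
Solving (T + 2I)v = 0 gives the eigenspace spanned by (-3, -1, -2).
With v₂ = -1, v = (-3, -1, -2), so v₃ = -2.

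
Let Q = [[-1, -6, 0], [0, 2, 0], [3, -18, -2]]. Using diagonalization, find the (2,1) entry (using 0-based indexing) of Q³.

-54

Characteristic polynomial: r^3 + r^2 - 4r - 4 = (r - 2)(r + 1)(r + 2), so the eigenvalues are -2, -1, 2.
r=-1: eigenvector (1, 0, 3).
r=2: eigenvector (-2, 1, -6).
r=-2: eigenvector (0, 0, 1).
P = [[1, -2, 0], [0, 1, 0], [3, -6, 1]], D = diag(-1, 2, -2), P⁻¹ = [[1, 2, 0], [0, 1, 0], [-3, 0, 1]].
Q³ = P·diag(-1, 8, -8)·P⁻¹ = [[-1, -18, 0], [0, 8, 0], [21, -54, -8]].
The requested entry is -54.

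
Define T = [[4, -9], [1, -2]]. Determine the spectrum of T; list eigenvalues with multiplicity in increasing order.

1, 1

Characteristic polynomial: p(s) = s^2 - 2s + 1 = (s - 1)^2.
Roots (with multiplicity): 1, 1.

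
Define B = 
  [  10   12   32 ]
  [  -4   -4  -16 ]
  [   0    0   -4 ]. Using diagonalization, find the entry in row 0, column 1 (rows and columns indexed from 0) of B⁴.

1440

Characteristic polynomial: μ^3 - 2μ^2 - 16μ + 32 = (μ - 4)(μ - 2)(μ + 4), so the eigenvalues are -4, 2, 4.
μ=2: eigenvector (-3, 2, 0).
μ=4: eigenvector (-2, 1, 0).
μ=-4: eigenvector (-4, 2, 1).
P = [[-3, -2, -4], [2, 1, 2], [0, 0, 1]], D = diag(2, 4, -4), P⁻¹ = [[1, 2, 0], [-2, -3, -2], [0, 0, 1]].
B⁴ = P·diag(16, 256, 256)·P⁻¹ = [[976, 1440, 0], [-480, -704, 0], [0, 0, 256]].
The requested entry is 1440.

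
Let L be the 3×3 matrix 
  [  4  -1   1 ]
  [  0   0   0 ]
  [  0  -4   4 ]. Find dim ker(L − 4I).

L − 4I = [[0, -1, 1], [0, -4, 0], [0, -4, 0]].
This matrix has rank 2, so its null space has dimension 3 − 2 = 1.

1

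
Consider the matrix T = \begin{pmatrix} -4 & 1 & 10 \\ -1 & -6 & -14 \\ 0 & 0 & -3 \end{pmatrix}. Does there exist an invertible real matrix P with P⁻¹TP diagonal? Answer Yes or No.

Characteristic polynomial: p(s) = s^3 + 13s^2 + 55s + 75 = (s + 3)(s + 5)^2.
s = -5 has algebraic multiplicity 2; rank(T + 5I) = 2, so geometric multiplicity = 1.
Geometric multiplicity < algebraic multiplicity, so T is not diagonalizable.

No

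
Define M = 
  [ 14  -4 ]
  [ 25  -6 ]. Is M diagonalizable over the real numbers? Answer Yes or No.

Characteristic polynomial: p(r) = r^2 - 8r + 16 = (r - 4)^2.
r = 4 has algebraic multiplicity 2; rank(M − 4I) = 1, so geometric multiplicity = 1.
Geometric multiplicity < algebraic multiplicity, so M is not diagonalizable.

No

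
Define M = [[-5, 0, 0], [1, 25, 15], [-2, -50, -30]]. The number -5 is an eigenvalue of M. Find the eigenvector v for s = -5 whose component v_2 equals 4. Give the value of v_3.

-8

M + 5I = [[0, 0, 0], [1, 30, 15], [-2, -50, -25]].
Solving (M + 5I)v = 0 gives the eigenspace spanned by (0, 4, -8).
With v_2 = 4, v = (0, 4, -8), so v_3 = -8.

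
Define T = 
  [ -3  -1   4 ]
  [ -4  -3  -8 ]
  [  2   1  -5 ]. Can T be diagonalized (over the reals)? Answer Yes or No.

No

Characteristic polynomial: p(s) = s^3 + 11s^2 + 35s + 25 = (s + 1)(s + 5)^2.
s = -5 has algebraic multiplicity 2; rank(T + 5I) = 2, so geometric multiplicity = 1.
Geometric multiplicity < algebraic multiplicity, so T is not diagonalizable.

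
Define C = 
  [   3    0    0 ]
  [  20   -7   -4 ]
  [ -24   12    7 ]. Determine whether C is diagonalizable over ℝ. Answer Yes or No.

Characteristic polynomial: p(t) = t^3 - 3t^2 - t + 3 = (t - 3)(t - 1)(t + 1).
All 3 eigenvalues are distinct, so C is diagonalizable.

Yes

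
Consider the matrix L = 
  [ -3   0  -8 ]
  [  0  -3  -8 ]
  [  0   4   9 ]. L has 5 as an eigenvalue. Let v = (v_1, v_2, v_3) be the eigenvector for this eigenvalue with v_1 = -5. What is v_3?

L − 5I = [[-8, 0, -8], [0, -8, -8], [0, 4, 4]].
Solving (L − 5I)v = 0 gives the eigenspace spanned by (-5, -5, 5).
With v_1 = -5, v = (-5, -5, 5), so v_3 = 5.

5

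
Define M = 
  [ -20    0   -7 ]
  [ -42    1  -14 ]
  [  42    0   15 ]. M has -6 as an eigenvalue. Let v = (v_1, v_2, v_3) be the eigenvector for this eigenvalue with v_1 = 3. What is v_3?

M + 6I = [[-14, 0, -7], [-42, 7, -14], [42, 0, 21]].
Solving (M + 6I)v = 0 gives the eigenspace spanned by (3, 6, -6).
With v_1 = 3, v = (3, 6, -6), so v_3 = -6.

-6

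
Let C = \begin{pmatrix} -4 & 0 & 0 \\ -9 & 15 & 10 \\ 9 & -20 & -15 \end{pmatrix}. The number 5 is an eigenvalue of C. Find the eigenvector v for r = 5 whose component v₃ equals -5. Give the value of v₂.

C − 5I = [[-9, 0, 0], [-9, 10, 10], [9, -20, -20]].
Solving (C − 5I)v = 0 gives the eigenspace spanned by (0, 5, -5).
With v₃ = -5, v = (0, 5, -5), so v₂ = 5.

5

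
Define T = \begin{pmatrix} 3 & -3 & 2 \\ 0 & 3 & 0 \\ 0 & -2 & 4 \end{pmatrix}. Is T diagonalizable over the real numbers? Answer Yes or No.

No

Characteristic polynomial: p(μ) = μ^3 - 10μ^2 + 33μ - 36 = (μ - 4)(μ - 3)^2.
μ = 3 has algebraic multiplicity 2; rank(T − 3I) = 2, so geometric multiplicity = 1.
Geometric multiplicity < algebraic multiplicity, so T is not diagonalizable.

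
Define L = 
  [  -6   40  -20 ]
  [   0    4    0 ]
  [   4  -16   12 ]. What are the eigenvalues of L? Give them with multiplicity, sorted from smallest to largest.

2, 4, 4

Characteristic polynomial: p(μ) = μ^3 - 10μ^2 + 32μ - 32 = (μ - 4)^2(μ - 2).
Roots (with multiplicity): 2, 4, 4.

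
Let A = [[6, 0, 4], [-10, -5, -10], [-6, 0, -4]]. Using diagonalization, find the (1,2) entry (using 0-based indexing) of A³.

Characteristic polynomial: μ^3 + 3μ^2 - 10μ = μ(μ - 2)(μ + 5), so the eigenvalues are -5, 0, 2.
μ=2: eigenvector (1, 0, -1).
μ=-5: eigenvector (0, 1, 0).
μ=0: eigenvector (-2, -2, 3).
P = [[1, 0, -2], [0, 1, -2], [-1, 0, 3]], D = diag(2, -5, 0), P⁻¹ = [[3, 0, 2], [2, 1, 2], [1, 0, 1]].
A³ = P·diag(8, -125, 0)·P⁻¹ = [[24, 0, 16], [-250, -125, -250], [-24, 0, -16]].
The requested entry is -250.

-250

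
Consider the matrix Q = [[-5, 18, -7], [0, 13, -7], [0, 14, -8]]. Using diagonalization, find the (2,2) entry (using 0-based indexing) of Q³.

-218

Characteristic polynomial: μ^3 - 31μ - 30 = (μ - 6)(μ + 1)(μ + 5), so the eigenvalues are -5, -1, 6.
μ=-5: eigenvector (1, 0, 0).
μ=-1: eigenvector (1, 1, 2).
μ=6: eigenvector (-1, -1, -1).
P = [[1, 1, -1], [0, 1, -1], [0, 2, -1]], D = diag(-5, -1, 6), P⁻¹ = [[1, -1, 0], [0, -1, 1], [0, -2, 1]].
Q³ = P·diag(-125, -1, 216)·P⁻¹ = [[-125, 558, -217], [0, 433, -217], [0, 434, -218]].
The requested entry is -218.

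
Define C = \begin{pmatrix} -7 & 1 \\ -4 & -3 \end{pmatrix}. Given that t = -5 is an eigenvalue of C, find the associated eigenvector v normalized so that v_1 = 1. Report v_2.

2

C + 5I = [[-2, 1], [-4, 2]].
Solving (C + 5I)v = 0 gives the eigenspace spanned by (1, 2).
With v_1 = 1, v = (1, 2), so v_2 = 2.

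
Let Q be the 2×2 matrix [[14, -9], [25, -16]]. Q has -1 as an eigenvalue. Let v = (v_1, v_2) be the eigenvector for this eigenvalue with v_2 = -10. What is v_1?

-6

Q + 1I = [[15, -9], [25, -15]].
Solving (Q + 1I)v = 0 gives the eigenspace spanned by (-6, -10).
With v_2 = -10, v = (-6, -10), so v_1 = -6.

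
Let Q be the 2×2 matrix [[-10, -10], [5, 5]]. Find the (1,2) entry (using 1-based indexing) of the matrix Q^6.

Characteristic polynomial: t^2 + 5t = t(t + 5), so the eigenvalues are -5, 0.
t=-5: eigenvector (2, -1).
t=0: eigenvector (-1, 1).
P = [[2, -1], [-1, 1]], D = diag(-5, 0), P⁻¹ = [[1, 1], [1, 2]].
Q⁶ = P·diag(15625, 0)·P⁻¹ = [[31250, 31250], [-15625, -15625]].
The requested entry is 31250.

31250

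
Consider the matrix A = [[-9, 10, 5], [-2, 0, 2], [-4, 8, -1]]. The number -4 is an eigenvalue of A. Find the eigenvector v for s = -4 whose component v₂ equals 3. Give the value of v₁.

A + 4I = [[-5, 10, 5], [-2, 4, 2], [-4, 8, 3]].
Solving (A + 4I)v = 0 gives the eigenspace spanned by (6, 3, 0).
With v₂ = 3, v = (6, 3, 0), so v₁ = 6.

6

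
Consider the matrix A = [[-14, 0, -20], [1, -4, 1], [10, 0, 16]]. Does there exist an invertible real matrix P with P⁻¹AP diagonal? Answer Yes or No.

Characteristic polynomial: p(s) = s^3 + 2s^2 - 32s - 96 = (s - 6)(s + 4)^2.
s = -4 has algebraic multiplicity 2; rank(A + 4I) = 2, so geometric multiplicity = 1.
Geometric multiplicity < algebraic multiplicity, so A is not diagonalizable.

No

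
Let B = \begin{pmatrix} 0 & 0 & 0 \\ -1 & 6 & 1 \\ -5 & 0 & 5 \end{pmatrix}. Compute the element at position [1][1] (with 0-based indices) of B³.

Characteristic polynomial: t^3 - 11t^2 + 30t = t(t - 6)(t - 5), so the eigenvalues are 0, 5, 6.
t=6: eigenvector (0, 1, 0).
t=5: eigenvector (0, 1, -1).
t=0: eigenvector (1, 0, 1).
P = [[0, 0, 1], [1, 1, 0], [0, -1, 1]], D = diag(6, 5, 0), P⁻¹ = [[-1, 1, 1], [1, 0, -1], [1, 0, 0]].
B³ = P·diag(216, 125, 0)·P⁻¹ = [[0, 0, 0], [-91, 216, 91], [-125, 0, 125]].
The requested entry is 216.

216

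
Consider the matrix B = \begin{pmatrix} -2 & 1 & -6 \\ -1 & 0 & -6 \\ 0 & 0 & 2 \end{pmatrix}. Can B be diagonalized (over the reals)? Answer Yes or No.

Characteristic polynomial: p(μ) = μ^3 - 3μ - 2 = (μ - 2)(μ + 1)^2.
μ = -1 has algebraic multiplicity 2; rank(B + 1I) = 2, so geometric multiplicity = 1.
Geometric multiplicity < algebraic multiplicity, so B is not diagonalizable.

No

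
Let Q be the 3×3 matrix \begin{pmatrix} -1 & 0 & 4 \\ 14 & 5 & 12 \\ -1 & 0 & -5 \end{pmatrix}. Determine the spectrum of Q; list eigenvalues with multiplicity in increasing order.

Characteristic polynomial: p(λ) = λ^3 + λ^2 - 21λ - 45 = (λ - 5)(λ + 3)^2.
Roots (with multiplicity): -3, -3, 5.

-3, -3, 5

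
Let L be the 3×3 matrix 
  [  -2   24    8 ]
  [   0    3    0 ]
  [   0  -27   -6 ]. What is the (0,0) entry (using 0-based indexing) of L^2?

4

Characteristic polynomial: λ^3 + 5λ^2 - 12λ - 36 = (λ - 3)(λ + 2)(λ + 6), so the eigenvalues are -6, -2, 3.
λ=-2: eigenvector (1, 0, 0).
λ=3: eigenvector (0, 1, -3).
λ=-6: eigenvector (-2, 0, 1).
P = [[1, 0, -2], [0, 1, 0], [0, -3, 1]], D = diag(-2, 3, -6), P⁻¹ = [[1, 6, 2], [0, 1, 0], [0, 3, 1]].
L² = P·diag(4, 9, 36)·P⁻¹ = [[4, -192, -64], [0, 9, 0], [0, 81, 36]].
The requested entry is 4.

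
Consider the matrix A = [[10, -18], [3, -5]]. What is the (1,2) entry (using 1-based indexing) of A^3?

Characteristic polynomial: λ^2 - 5λ + 4 = (λ - 4)(λ - 1), so the eigenvalues are 1, 4.
λ=1: eigenvector (2, 1).
λ=4: eigenvector (3, 1).
P = [[2, 3], [1, 1]], D = diag(1, 4), P⁻¹ = [[-1, 3], [1, -2]].
A³ = P·diag(1, 64)·P⁻¹ = [[190, -378], [63, -125]].
The requested entry is -378.

-378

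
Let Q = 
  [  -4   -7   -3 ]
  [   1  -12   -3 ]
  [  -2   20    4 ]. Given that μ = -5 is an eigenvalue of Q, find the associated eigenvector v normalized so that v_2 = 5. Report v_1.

Q + 5I = [[1, -7, -3], [1, -7, -3], [-2, 20, 9]].
Solving (Q + 5I)v = 0 gives the eigenspace spanned by (5, 5, -10).
With v_2 = 5, v = (5, 5, -10), so v_1 = 5.

5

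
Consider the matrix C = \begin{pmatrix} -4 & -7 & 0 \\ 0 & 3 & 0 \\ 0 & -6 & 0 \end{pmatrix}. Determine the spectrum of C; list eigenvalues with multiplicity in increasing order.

Characteristic polynomial: p(t) = t^3 + t^2 - 12t = t(t - 3)(t + 4).
Roots (with multiplicity): -4, 0, 3.

-4, 0, 3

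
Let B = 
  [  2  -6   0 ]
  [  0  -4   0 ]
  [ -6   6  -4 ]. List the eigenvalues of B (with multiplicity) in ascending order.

Characteristic polynomial: p(t) = t^3 + 6t^2 - 32 = (t - 2)(t + 4)^2.
Roots (with multiplicity): -4, -4, 2.

-4, -4, 2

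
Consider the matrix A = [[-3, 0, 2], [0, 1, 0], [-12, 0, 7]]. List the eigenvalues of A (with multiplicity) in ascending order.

Characteristic polynomial: p(t) = t^3 - 5t^2 + 7t - 3 = (t - 3)(t - 1)^2.
Roots (with multiplicity): 1, 1, 3.

1, 1, 3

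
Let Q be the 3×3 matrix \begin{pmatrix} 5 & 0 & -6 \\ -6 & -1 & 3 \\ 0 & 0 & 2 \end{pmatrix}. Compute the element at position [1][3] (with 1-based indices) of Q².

-42

Characteristic polynomial: λ^3 - 6λ^2 + 3λ + 10 = (λ - 5)(λ - 2)(λ + 1), so the eigenvalues are -1, 2, 5.
λ=5: eigenvector (1, -1, 0).
λ=2: eigenvector (2, -3, 1).
λ=-1: eigenvector (0, 1, 0).
P = [[1, 2, 0], [-1, -3, 1], [0, 1, 0]], D = diag(5, 2, -1), P⁻¹ = [[1, 0, -2], [0, 0, 1], [1, 1, 1]].
Q² = P·diag(25, 4, 1)·P⁻¹ = [[25, 0, -42], [-24, 1, 39], [0, 0, 4]].
The requested entry is -42.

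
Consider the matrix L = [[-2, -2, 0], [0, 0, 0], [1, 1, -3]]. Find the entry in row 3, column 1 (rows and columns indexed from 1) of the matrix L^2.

-5

Characteristic polynomial: t^3 + 5t^2 + 6t = t(t + 2)(t + 3), so the eigenvalues are -3, -2, 0.
t=-2: eigenvector (1, 0, 1).
t=0: eigenvector (-1, 1, 0).
t=-3: eigenvector (0, 0, 1).
P = [[1, -1, 0], [0, 1, 0], [1, 0, 1]], D = diag(-2, 0, -3), P⁻¹ = [[1, 1, 0], [0, 1, 0], [-1, -1, 1]].
L² = P·diag(4, 0, 9)·P⁻¹ = [[4, 4, 0], [0, 0, 0], [-5, -5, 9]].
The requested entry is -5.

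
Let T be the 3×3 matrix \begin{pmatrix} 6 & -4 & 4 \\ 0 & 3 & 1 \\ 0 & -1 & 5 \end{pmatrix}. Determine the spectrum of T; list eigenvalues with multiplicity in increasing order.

4, 4, 6

Characteristic polynomial: p(s) = s^3 - 14s^2 + 64s - 96 = (s - 6)(s - 4)^2.
Roots (with multiplicity): 4, 4, 6.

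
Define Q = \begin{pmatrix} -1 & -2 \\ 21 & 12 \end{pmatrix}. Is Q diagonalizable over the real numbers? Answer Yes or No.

Characteristic polynomial: p(r) = r^2 - 11r + 30 = (r - 6)(r - 5).
All 2 eigenvalues are distinct, so Q is diagonalizable.

Yes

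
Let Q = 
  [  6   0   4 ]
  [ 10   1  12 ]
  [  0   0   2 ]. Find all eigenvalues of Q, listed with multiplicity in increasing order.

1, 2, 6

Characteristic polynomial: p(λ) = λ^3 - 9λ^2 + 20λ - 12 = (λ - 6)(λ - 2)(λ - 1).
Roots (with multiplicity): 1, 2, 6.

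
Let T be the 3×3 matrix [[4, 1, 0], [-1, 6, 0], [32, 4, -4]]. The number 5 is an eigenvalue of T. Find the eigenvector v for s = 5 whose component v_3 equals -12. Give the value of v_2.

-3

T − 5I = [[-1, 1, 0], [-1, 1, 0], [32, 4, -9]].
Solving (T − 5I)v = 0 gives the eigenspace spanned by (-3, -3, -12).
With v_3 = -12, v = (-3, -3, -12), so v_2 = -3.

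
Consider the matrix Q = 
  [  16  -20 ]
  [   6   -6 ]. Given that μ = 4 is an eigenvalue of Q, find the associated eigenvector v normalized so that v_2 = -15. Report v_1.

Q − 4I = [[12, -20], [6, -10]].
Solving (Q − 4I)v = 0 gives the eigenspace spanned by (-25, -15).
With v_2 = -15, v = (-25, -15), so v_1 = -25.

-25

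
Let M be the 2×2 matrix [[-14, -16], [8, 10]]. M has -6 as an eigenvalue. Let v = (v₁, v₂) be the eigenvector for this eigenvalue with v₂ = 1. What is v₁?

M + 6I = [[-8, -16], [8, 16]].
Solving (M + 6I)v = 0 gives the eigenspace spanned by (-2, 1).
With v₂ = 1, v = (-2, 1), so v₁ = -2.

-2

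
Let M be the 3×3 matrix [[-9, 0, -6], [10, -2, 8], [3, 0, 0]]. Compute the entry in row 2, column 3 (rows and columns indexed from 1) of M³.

548

Characteristic polynomial: μ^3 + 11μ^2 + 36μ + 36 = (μ + 2)(μ + 3)(μ + 6), so the eigenvalues are -6, -3, -2.
μ=-3: eigenvector (-1, 2, 1).
μ=-2: eigenvector (0, 1, 0).
μ=-6: eigenvector (-2, 3, 1).
P = [[-1, 0, -2], [2, 1, 3], [1, 0, 1]], D = diag(-3, -2, -6), P⁻¹ = [[1, 0, 2], [1, 1, -1], [-1, 0, -1]].
M³ = P·diag(-27, -8, -216)·P⁻¹ = [[-405, 0, -378], [586, -8, 548], [189, 0, 162]].
The requested entry is 548.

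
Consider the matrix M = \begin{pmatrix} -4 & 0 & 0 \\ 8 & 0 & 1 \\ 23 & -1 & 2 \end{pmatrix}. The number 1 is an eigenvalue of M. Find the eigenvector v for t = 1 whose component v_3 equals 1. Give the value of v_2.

1

M − 1I = [[-5, 0, 0], [8, -1, 1], [23, -1, 1]].
Solving (M − 1I)v = 0 gives the eigenspace spanned by (0, 1, 1).
With v_3 = 1, v = (0, 1, 1), so v_2 = 1.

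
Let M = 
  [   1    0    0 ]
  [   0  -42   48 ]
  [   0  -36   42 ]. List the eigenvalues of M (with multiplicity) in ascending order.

-6, 1, 6

Characteristic polynomial: p(r) = r^3 - r^2 - 36r + 36 = (r - 6)(r - 1)(r + 6).
Roots (with multiplicity): -6, 1, 6.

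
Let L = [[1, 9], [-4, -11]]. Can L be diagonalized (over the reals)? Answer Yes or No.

No

Characteristic polynomial: p(μ) = μ^2 + 10μ + 25 = (μ + 5)^2.
μ = -5 has algebraic multiplicity 2; rank(L + 5I) = 1, so geometric multiplicity = 1.
Geometric multiplicity < algebraic multiplicity, so L is not diagonalizable.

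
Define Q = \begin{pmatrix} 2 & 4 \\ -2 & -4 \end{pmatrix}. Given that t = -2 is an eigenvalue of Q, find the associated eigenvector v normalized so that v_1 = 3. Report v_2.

Q + 2I = [[4, 4], [-2, -2]].
Solving (Q + 2I)v = 0 gives the eigenspace spanned by (3, -3).
With v_1 = 3, v = (3, -3), so v_2 = -3.

-3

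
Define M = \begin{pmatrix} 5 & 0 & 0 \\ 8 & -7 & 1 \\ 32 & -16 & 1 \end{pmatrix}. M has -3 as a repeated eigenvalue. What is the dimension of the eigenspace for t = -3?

1

M + 3I = [[8, 0, 0], [8, -4, 1], [32, -16, 4]].
This matrix has rank 2, so its null space has dimension 3 − 2 = 1.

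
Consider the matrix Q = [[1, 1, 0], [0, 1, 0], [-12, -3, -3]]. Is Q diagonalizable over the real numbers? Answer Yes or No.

No

Characteristic polynomial: p(r) = r^3 + r^2 - 5r + 3 = (r - 1)^2(r + 3).
r = 1 has algebraic multiplicity 2; rank(Q − 1I) = 2, so geometric multiplicity = 1.
Geometric multiplicity < algebraic multiplicity, so Q is not diagonalizable.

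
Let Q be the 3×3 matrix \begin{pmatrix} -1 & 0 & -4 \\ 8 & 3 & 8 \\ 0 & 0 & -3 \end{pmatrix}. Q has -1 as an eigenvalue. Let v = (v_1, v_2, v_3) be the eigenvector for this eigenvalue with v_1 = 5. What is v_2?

Q + 1I = [[0, 0, -4], [8, 4, 8], [0, 0, -2]].
Solving (Q + 1I)v = 0 gives the eigenspace spanned by (5, -10, 0).
With v_1 = 5, v = (5, -10, 0), so v_2 = -10.

-10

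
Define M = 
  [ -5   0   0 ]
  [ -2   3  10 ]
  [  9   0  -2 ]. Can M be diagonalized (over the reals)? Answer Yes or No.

Characteristic polynomial: p(r) = r^3 + 4r^2 - 11r - 30 = (r - 3)(r + 2)(r + 5).
All 3 eigenvalues are distinct, so M is diagonalizable.

Yes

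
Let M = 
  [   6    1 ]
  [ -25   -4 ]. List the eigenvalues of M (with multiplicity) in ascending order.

1, 1

Characteristic polynomial: p(μ) = μ^2 - 2μ + 1 = (μ - 1)^2.
Roots (with multiplicity): 1, 1.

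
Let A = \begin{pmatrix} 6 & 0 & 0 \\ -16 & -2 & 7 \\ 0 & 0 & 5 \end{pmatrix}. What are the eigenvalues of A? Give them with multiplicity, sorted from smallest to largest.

-2, 5, 6

Characteristic polynomial: p(s) = s^3 - 9s^2 + 8s + 60 = (s - 6)(s - 5)(s + 2).
Roots (with multiplicity): -2, 5, 6.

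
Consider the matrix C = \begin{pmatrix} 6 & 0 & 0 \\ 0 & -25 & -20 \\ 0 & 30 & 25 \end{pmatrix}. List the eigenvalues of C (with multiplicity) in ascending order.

Characteristic polynomial: p(s) = s^3 - 6s^2 - 25s + 150 = (s - 6)(s - 5)(s + 5).
Roots (with multiplicity): -5, 5, 6.

-5, 5, 6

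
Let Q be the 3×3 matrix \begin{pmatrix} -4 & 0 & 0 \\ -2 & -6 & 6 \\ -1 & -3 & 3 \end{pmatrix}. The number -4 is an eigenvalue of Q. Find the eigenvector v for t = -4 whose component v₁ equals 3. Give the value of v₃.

Q + 4I = [[0, 0, 0], [-2, -2, 6], [-1, -3, 7]].
Solving (Q + 4I)v = 0 gives the eigenspace spanned by (3, 6, 3).
With v₁ = 3, v = (3, 6, 3), so v₃ = 3.

3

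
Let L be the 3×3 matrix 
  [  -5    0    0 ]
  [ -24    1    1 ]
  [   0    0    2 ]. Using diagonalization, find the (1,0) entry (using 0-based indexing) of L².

Characteristic polynomial: s^3 + 2s^2 - 13s + 10 = (s - 2)(s - 1)(s + 5), so the eigenvalues are -5, 1, 2.
s=-5: eigenvector (1, 4, 0).
s=1: eigenvector (0, 1, 0).
s=2: eigenvector (0, 1, 1).
P = [[1, 0, 0], [4, 1, 1], [0, 0, 1]], D = diag(-5, 1, 2), P⁻¹ = [[1, 0, 0], [-4, 1, -1], [0, 0, 1]].
L² = P·diag(25, 1, 4)·P⁻¹ = [[25, 0, 0], [96, 1, 3], [0, 0, 4]].
The requested entry is 96.

96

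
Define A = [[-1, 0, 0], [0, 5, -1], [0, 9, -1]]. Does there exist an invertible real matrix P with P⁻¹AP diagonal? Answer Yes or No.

No

Characteristic polynomial: p(λ) = λ^3 - 3λ^2 + 4 = (λ - 2)^2(λ + 1).
λ = 2 has algebraic multiplicity 2; rank(A − 2I) = 2, so geometric multiplicity = 1.
Geometric multiplicity < algebraic multiplicity, so A is not diagonalizable.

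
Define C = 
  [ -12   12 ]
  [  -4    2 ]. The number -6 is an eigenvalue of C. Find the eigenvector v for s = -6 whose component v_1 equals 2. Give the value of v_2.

C + 6I = [[-6, 12], [-4, 8]].
Solving (C + 6I)v = 0 gives the eigenspace spanned by (2, 1).
With v_1 = 2, v = (2, 1), so v_2 = 1.

1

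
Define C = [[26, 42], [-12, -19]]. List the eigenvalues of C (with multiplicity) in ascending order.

Characteristic polynomial: p(λ) = λ^2 - 7λ + 10 = (λ - 5)(λ - 2).
Roots (with multiplicity): 2, 5.

2, 5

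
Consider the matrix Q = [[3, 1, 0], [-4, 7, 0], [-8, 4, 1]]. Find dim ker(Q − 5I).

1

Q − 5I = [[-2, 1, 0], [-4, 2, 0], [-8, 4, -4]].
This matrix has rank 2, so its null space has dimension 3 − 2 = 1.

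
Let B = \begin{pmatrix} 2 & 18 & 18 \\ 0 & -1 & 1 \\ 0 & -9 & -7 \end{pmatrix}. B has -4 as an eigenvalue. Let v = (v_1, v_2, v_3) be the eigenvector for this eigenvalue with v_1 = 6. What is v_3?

-3

B + 4I = [[6, 18, 18], [0, 3, 1], [0, -9, -3]].
Solving (B + 4I)v = 0 gives the eigenspace spanned by (6, 1, -3).
With v_1 = 6, v = (6, 1, -3), so v_3 = -3.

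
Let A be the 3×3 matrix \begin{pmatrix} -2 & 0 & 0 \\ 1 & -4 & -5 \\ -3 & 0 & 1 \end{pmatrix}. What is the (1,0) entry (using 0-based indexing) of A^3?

Characteristic polynomial: λ^3 + 5λ^2 + 2λ - 8 = (λ - 1)(λ + 2)(λ + 4), so the eigenvalues are -4, -2, 1.
λ=1: eigenvector (0, -1, 1).
λ=-4: eigenvector (0, 1, 0).
λ=-2: eigenvector (1, -2, 1).
P = [[0, 0, 1], [-1, 1, -2], [1, 0, 1]], D = diag(1, -4, -2), P⁻¹ = [[-1, 0, 1], [1, 1, 1], [1, 0, 0]].
A³ = P·diag(1, -64, -8)·P⁻¹ = [[-8, 0, 0], [-47, -64, -65], [-9, 0, 1]].
The requested entry is -47.

-47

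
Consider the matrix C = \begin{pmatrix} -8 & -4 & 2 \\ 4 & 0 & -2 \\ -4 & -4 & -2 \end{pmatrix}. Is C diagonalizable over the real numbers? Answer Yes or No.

Yes

Characteristic polynomial: p(r) = r^3 + 10r^2 + 32r + 32 = (r + 2)(r + 4)^2.
r = -4 has algebraic multiplicity 2; rank(C + 4I) = 1, so geometric multiplicity = 2.
Every eigenvalue has geometric = algebraic multiplicity, so C is diagonalizable.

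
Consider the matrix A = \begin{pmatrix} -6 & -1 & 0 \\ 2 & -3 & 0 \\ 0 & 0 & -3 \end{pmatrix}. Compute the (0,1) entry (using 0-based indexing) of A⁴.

Characteristic polynomial: s^3 + 12s^2 + 47s + 60 = (s + 3)(s + 4)(s + 5), so the eigenvalues are -5, -4, -3.
s=-4: eigenvector (-1, 2, 0).
s=-5: eigenvector (-1, 1, 0).
s=-3: eigenvector (0, 0, 1).
P = [[-1, -1, 0], [2, 1, 0], [0, 0, 1]], D = diag(-4, -5, -3), P⁻¹ = [[1, 1, 0], [-2, -1, 0], [0, 0, 1]].
A⁴ = P·diag(256, 625, 81)·P⁻¹ = [[994, 369, 0], [-738, -113, 0], [0, 0, 81]].
The requested entry is 369.

369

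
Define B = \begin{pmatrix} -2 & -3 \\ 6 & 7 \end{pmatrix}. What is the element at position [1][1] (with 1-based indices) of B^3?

-62

Characteristic polynomial: t^2 - 5t + 4 = (t - 4)(t - 1), so the eigenvalues are 1, 4.
t=1: eigenvector (-1, 1).
t=4: eigenvector (1, -2).
P = [[-1, 1], [1, -2]], D = diag(1, 4), P⁻¹ = [[-2, -1], [-1, -1]].
B³ = P·diag(1, 64)·P⁻¹ = [[-62, -63], [126, 127]].
The requested entry is -62.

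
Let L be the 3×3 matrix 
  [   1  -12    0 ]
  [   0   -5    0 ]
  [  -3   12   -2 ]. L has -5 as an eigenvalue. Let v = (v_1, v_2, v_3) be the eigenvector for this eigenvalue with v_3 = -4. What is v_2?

L + 5I = [[6, -12, 0], [0, 0, 0], [-3, 12, 3]].
Solving (L + 5I)v = 0 gives the eigenspace spanned by (4, 2, -4).
With v_3 = -4, v = (4, 2, -4), so v_2 = 2.

2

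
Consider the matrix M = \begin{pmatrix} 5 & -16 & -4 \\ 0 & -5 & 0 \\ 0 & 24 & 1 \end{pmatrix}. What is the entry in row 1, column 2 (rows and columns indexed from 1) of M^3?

-496

Characteristic polynomial: μ^3 - μ^2 - 25μ + 25 = (μ - 5)(μ - 1)(μ + 5), so the eigenvalues are -5, 1, 5.
μ=5: eigenvector (1, 0, 0).
μ=1: eigenvector (1, 0, 1).
μ=-5: eigenvector (0, 1, -4).
P = [[1, 1, 0], [0, 0, 1], [0, 1, -4]], D = diag(5, 1, -5), P⁻¹ = [[1, -4, -1], [0, 4, 1], [0, 1, 0]].
M³ = P·diag(125, 1, -125)·P⁻¹ = [[125, -496, -124], [0, -125, 0], [0, 504, 1]].
The requested entry is -496.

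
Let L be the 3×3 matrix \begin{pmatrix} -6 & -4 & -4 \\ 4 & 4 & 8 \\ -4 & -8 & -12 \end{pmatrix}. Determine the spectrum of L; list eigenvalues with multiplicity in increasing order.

Characteristic polynomial: p(μ) = μ^3 + 14μ^2 + 64μ + 96 = (μ + 4)^2(μ + 6).
Roots (with multiplicity): -6, -4, -4.

-6, -4, -4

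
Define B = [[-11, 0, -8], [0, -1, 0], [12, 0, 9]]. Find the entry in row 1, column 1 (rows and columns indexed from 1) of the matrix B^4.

241

Characteristic polynomial: s^3 + 3s^2 - s - 3 = (s - 1)(s + 1)(s + 3), so the eigenvalues are -3, -1, 1.
s=-3: eigenvector (1, 0, -1).
s=-1: eigenvector (0, 1, 0).
s=1: eigenvector (-2, 0, 3).
P = [[1, 0, -2], [0, 1, 0], [-1, 0, 3]], D = diag(-3, -1, 1), P⁻¹ = [[3, 0, 2], [0, 1, 0], [1, 0, 1]].
B⁴ = P·diag(81, 1, 1)·P⁻¹ = [[241, 0, 160], [0, 1, 0], [-240, 0, -159]].
The requested entry is 241.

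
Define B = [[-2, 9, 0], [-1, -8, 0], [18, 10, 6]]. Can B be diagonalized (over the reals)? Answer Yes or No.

No

Characteristic polynomial: p(s) = s^3 + 4s^2 - 35s - 150 = (s - 6)(s + 5)^2.
s = -5 has algebraic multiplicity 2; rank(B + 5I) = 2, so geometric multiplicity = 1.
Geometric multiplicity < algebraic multiplicity, so B is not diagonalizable.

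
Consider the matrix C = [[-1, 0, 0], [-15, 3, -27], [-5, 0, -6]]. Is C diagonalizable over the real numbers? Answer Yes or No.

Characteristic polynomial: p(μ) = μ^3 + 4μ^2 - 15μ - 18 = (μ - 3)(μ + 1)(μ + 6).
All 3 eigenvalues are distinct, so C is diagonalizable.

Yes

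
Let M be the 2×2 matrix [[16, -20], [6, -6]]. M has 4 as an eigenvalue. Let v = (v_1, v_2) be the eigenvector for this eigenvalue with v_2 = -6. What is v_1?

-10

M − 4I = [[12, -20], [6, -10]].
Solving (M − 4I)v = 0 gives the eigenspace spanned by (-10, -6).
With v_2 = -6, v = (-10, -6), so v_1 = -10.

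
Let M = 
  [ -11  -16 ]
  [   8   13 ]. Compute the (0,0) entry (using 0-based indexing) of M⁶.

Characteristic polynomial: λ^2 - 2λ - 15 = (λ - 5)(λ + 3), so the eigenvalues are -3, 5.
λ=5: eigenvector (1, -1).
λ=-3: eigenvector (2, -1).
P = [[1, 2], [-1, -1]], D = diag(5, -3), P⁻¹ = [[-1, -2], [1, 1]].
M⁶ = P·diag(15625, 729)·P⁻¹ = [[-14167, -29792], [14896, 30521]].
The requested entry is -14167.

-14167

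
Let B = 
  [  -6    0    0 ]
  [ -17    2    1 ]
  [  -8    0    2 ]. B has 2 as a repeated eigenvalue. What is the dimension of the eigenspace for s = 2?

1

B − 2I = [[-8, 0, 0], [-17, 0, 1], [-8, 0, 0]].
This matrix has rank 2, so its null space has dimension 3 − 2 = 1.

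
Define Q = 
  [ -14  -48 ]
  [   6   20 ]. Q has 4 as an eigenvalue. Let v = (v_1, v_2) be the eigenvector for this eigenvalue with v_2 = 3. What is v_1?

-8

Q − 4I = [[-18, -48], [6, 16]].
Solving (Q − 4I)v = 0 gives the eigenspace spanned by (-8, 3).
With v_2 = 3, v = (-8, 3), so v_1 = -8.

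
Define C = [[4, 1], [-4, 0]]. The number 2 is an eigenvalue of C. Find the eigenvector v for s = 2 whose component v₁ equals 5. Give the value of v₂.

-10

C − 2I = [[2, 1], [-4, -2]].
Solving (C − 2I)v = 0 gives the eigenspace spanned by (5, -10).
With v₁ = 5, v = (5, -10), so v₂ = -10.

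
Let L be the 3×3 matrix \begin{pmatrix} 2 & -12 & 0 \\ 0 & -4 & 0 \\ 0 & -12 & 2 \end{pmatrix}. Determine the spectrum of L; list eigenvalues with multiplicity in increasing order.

-4, 2, 2

Characteristic polynomial: p(μ) = μ^3 - 12μ + 16 = (μ - 2)^2(μ + 4).
Roots (with multiplicity): -4, 2, 2.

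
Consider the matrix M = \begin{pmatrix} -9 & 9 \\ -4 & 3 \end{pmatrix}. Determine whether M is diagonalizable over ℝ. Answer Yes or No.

No

Characteristic polynomial: p(t) = t^2 + 6t + 9 = (t + 3)^2.
t = -3 has algebraic multiplicity 2; rank(M + 3I) = 1, so geometric multiplicity = 1.
Geometric multiplicity < algebraic multiplicity, so M is not diagonalizable.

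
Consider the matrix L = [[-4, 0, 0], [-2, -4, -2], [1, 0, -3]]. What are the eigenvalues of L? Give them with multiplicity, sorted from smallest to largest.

Characteristic polynomial: p(λ) = λ^3 + 11λ^2 + 40λ + 48 = (λ + 3)(λ + 4)^2.
Roots (with multiplicity): -4, -4, -3.

-4, -4, -3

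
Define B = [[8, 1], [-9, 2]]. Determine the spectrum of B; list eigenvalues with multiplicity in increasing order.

5, 5

Characteristic polynomial: p(s) = s^2 - 10s + 25 = (s - 5)^2.
Roots (with multiplicity): 5, 5.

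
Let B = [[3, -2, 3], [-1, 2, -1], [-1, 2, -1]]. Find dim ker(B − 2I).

1

B − 2I = [[1, -2, 3], [-1, 0, -1], [-1, 2, -3]].
This matrix has rank 2, so its null space has dimension 3 − 2 = 1.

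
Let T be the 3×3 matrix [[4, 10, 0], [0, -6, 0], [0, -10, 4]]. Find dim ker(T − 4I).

T − 4I = [[0, 10, 0], [0, -10, 0], [0, -10, 0]].
This matrix has rank 1, so its null space has dimension 3 − 1 = 2.

2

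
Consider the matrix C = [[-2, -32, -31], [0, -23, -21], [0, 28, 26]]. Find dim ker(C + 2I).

C + 2I = [[0, -32, -31], [0, -21, -21], [0, 28, 28]].
This matrix has rank 2, so its null space has dimension 3 − 2 = 1.

1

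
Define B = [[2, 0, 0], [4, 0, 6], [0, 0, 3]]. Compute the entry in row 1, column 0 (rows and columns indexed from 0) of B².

8

Characteristic polynomial: λ^3 - 5λ^2 + 6λ = λ(λ - 3)(λ - 2), so the eigenvalues are 0, 2, 3.
λ=3: eigenvector (0, 2, 1).
λ=0: eigenvector (0, 1, 0).
λ=2: eigenvector (1, 2, 0).
P = [[0, 0, 1], [2, 1, 2], [1, 0, 0]], D = diag(3, 0, 2), P⁻¹ = [[0, 0, 1], [-2, 1, -2], [1, 0, 0]].
B² = P·diag(9, 0, 4)·P⁻¹ = [[4, 0, 0], [8, 0, 18], [0, 0, 9]].
The requested entry is 8.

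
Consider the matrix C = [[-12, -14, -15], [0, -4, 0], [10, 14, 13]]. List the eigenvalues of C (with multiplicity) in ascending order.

-4, -2, 3

Characteristic polynomial: p(s) = s^3 + 3s^2 - 10s - 24 = (s - 3)(s + 2)(s + 4).
Roots (with multiplicity): -4, -2, 3.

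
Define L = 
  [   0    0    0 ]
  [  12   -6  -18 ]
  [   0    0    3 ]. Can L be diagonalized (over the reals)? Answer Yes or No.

Yes

Characteristic polynomial: p(t) = t^3 + 3t^2 - 18t = t(t - 3)(t + 6).
All 3 eigenvalues are distinct, so L is diagonalizable.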